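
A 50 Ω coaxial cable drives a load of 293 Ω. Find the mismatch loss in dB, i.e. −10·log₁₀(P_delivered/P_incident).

Γ = (293 − 50)/(293 + 50) = 0.708
|Γ|² = 0.502, so P_del/P_inc = 1 − |Γ|² = 0.498
ML = −10·log₁₀(1 − |Γ|²)

mismatch loss ≈ 3.03 dB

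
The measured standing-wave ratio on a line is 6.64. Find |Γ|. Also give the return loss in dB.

|Γ| ≈ 0.738; return loss ≈ 2.64 dB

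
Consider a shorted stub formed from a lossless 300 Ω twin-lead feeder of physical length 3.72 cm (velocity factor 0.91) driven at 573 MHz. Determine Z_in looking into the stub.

Z_in ≈ +j160 Ω

λ = v/f = 0.91·c / 573 MHz = 0.476 m
βl = 2π·l/λ = 2π × 0.0781 = 28.1°
tan(βl) = 0.534
For a shorted stub, Z_in = jZ_0·tan(βl)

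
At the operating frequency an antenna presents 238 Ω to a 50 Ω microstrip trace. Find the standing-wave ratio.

Γ = (238 − 50)/(238 + 50) = 0.653
VSWR = (1 + 0.653)/(1 − 0.653)

VSWR ≈ 4.76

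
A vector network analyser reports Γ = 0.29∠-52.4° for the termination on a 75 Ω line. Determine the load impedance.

Z_L = Z_0·(1 + Γ)/(1 − Γ) = 75·(1.18 − j0.23)/(0.823 + j0.23)

Z_L ≈ 94.1 − j47.2 Ω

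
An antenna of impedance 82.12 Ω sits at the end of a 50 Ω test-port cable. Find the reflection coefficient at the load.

Γ = 0.243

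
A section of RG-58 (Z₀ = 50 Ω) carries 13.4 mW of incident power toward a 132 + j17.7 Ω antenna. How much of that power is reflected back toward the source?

|Γ| = |(82 + j17.7)/(182 + j17.7)| = 0.459
|Γ|² = 0.21
P_refl = |Γ|²·P_inc = 2.82 mW, P_del = (1 − |Γ|²)·P_inc = 10.6 mW

P_reflected ≈ 2.82 mW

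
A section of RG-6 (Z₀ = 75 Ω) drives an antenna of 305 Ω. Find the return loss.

RL ≈ 4.36 dB

Γ = (305 − 75)/(305 + 75) = 0.605
RL = −20·log₁₀|Γ| = −20·log₁₀(0.605)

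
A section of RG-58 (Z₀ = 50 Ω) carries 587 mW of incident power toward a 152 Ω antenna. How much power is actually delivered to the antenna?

Γ = (152 − 50)/(152 + 50) = 0.505
|Γ|² = 0.255
P_refl = |Γ|²·P_inc = 150 mW, P_del = (1 − |Γ|²)·P_inc = 437 mW

P_delivered ≈ 437 mW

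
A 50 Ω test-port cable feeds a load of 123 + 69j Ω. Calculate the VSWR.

Γ = (Z_L − Z_0)/(Z_L + Z_0) = (73 + j69)/(173 + j69)
|Γ| = 100/186 = 0.539
VSWR = (1 + |Γ|)/(1 − |Γ|) = 1.54/0.461

VSWR ≈ 3.34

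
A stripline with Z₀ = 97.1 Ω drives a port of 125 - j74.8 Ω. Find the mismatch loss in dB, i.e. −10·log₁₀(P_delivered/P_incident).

Γ = (27.9 − j74.8)/(222.1 − j74.8), |Γ| = 0.341
|Γ|² = 0.116, so P_del/P_inc = 1 − |Γ|² = 0.884
ML = −10·log₁₀(1 − |Γ|²)

mismatch loss ≈ 0.536 dB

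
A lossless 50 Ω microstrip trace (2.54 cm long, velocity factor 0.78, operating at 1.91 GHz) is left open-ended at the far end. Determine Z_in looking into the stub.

Z_in ≈ −j13.7 Ω

λ = v/f = 0.78·c / 1.91 GHz = 0.123 m
βl = 2π·l/λ = 2π × 0.207 = 74.6°
tan(βl) = 3.64
For an open-ended stub, Z_in = −jZ_0·cot(βl) = −jZ_0/tan(βl)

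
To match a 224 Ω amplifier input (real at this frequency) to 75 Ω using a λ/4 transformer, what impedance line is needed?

Z_qwt = √(Z_0·R_L) = √(75 × 224) = √16800

Z_qwt ≈ 130 Ω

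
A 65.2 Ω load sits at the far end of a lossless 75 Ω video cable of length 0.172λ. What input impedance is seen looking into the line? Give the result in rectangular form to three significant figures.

βl = 2π × 0.172 = 61.9°
tan(βl) = tan(61.9°) = 1.87
Z_in = Z_0·(Z_L + jZ_0·tanβl)/(Z_0 + jZ_L·tanβl)
     = 75·(65.2 + j141)/(75 + j122)

Z_in ≈ 80.5 + j9.39 Ω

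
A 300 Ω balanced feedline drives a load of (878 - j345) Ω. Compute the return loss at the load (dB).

Γ = (578 − j345)/(1178 − j345), |Γ| = 0.548
RL = −20·log₁₀|Γ| = −20·log₁₀(0.548)

RL ≈ 5.22 dB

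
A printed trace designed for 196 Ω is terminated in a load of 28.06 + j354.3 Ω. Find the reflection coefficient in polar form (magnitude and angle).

Γ ≈ 0.935 ∠ 57.7°

Γ = (Z_L − Z_0)/(Z_L + Z_0) = (-167.9 + j354.3)/(224.1 + j354.3)
|Γ| = 392/419 = 0.935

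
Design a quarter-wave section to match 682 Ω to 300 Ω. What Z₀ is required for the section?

Z_qwt ≈ 452 Ω

Z_qwt = √(Z_0·R_L) = √(300 × 682) = √204600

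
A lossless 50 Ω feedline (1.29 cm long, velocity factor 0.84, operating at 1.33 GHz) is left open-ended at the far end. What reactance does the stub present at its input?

λ = v/f = 0.84·c / 1.33 GHz = 0.189 m
βl = 2π·l/λ = 2π × 0.0681 = 24.5°
tan(βl) = 0.456
For an open-ended stub, Z_in = −jZ_0·cot(βl) = −jZ_0/tan(βl)

X_in ≈ -110 Ω (capacitive)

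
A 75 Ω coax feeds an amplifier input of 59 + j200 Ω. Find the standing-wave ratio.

VSWR ≈ 11

Γ = (Z_L − Z_0)/(Z_L + Z_0) = (-16 + j200)/(134 + j200)
|Γ| = 201/241 = 0.833
VSWR = (1 + |Γ|)/(1 − |Γ|) = 1.83/0.167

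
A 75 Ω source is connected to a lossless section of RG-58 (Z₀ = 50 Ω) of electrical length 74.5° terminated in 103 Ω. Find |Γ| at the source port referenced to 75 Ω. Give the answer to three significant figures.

tan(βl) = 3.61
Z_in = Z_0·(Z_L + jZ_0·tanβl)/(Z_0 + jZ_L·tanβl) = 25.7 − j10.4 Ω
Γ_s = (Z_in − Z_s)/(Z_in + Z_s) = (-49.3 − j10.4)/(101 − j10.4), |Γ_s| = 0.498

|Γ| ≈ 0.498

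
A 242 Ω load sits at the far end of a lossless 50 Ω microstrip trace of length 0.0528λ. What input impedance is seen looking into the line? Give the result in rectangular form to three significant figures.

Z_in ≈ 71.6 − j102 Ω

βl = 2π × 0.0528 = 19°
tan(βl) = tan(19°) = 0.344
Z_in = Z_0·(Z_L + jZ_0·tanβl)/(Z_0 + jZ_L·tanβl)
     = 50·(242 + j17.2)/(50 + j83.4)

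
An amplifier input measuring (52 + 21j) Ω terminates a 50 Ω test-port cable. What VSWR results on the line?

Γ = (Z_L − Z_0)/(Z_L + Z_0) = (2 + j21)/(102 + j21)
|Γ| = 21.1/104 = 0.203
VSWR = (1 + |Γ|)/(1 − |Γ|) = 1.2/0.797

VSWR ≈ 1.51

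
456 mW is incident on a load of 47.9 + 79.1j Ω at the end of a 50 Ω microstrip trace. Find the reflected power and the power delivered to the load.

|Γ| = |(-2.1 + j79.1)/(97.9 + j79.1)| = 0.629
|Γ|² = 0.395
P_refl = |Γ|²·P_inc = 180 mW, P_del = (1 − |Γ|²)·P_inc = 276 mW

P_reflected ≈ 180 mW; P_delivered ≈ 276 mW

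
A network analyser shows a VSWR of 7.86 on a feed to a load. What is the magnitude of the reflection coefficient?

|Γ| ≈ 0.774

|Γ| = (S − 1)/(S + 1) = (7.86 − 1)/(7.86 + 1) = 6.86/8.86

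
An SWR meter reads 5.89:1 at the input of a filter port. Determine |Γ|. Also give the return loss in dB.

|Γ| = (S − 1)/(S + 1) = (5.89 − 1)/(5.89 + 1) = 4.89/6.89
RL = −20·log₁₀|Γ| = −20·log₁₀(0.71)

|Γ| ≈ 0.71; return loss ≈ 2.98 dB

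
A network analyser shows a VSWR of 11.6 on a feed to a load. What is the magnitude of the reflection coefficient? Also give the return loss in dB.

|Γ| ≈ 0.841; return loss ≈ 1.5 dB

|Γ| = (S − 1)/(S + 1) = (11.6 − 1)/(11.6 + 1) = 10.6/12.6
RL = −20·log₁₀|Γ| = −20·log₁₀(0.841)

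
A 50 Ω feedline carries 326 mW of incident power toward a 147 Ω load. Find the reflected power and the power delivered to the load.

P_reflected ≈ 79 mW; P_delivered ≈ 247 mW

Γ = (147 − 50)/(147 + 50) = 0.492
|Γ|² = 0.242
P_refl = |Γ|²·P_inc = 79 mW, P_del = (1 − |Γ|²)·P_inc = 247 mW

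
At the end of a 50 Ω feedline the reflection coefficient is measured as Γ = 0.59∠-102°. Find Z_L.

Z_L = Z_0·(1 + Γ)/(1 − Γ) = 50·(0.877 − j0.577)/(1.12 + j0.577)

Z_L ≈ 20.5 − j36.2 Ω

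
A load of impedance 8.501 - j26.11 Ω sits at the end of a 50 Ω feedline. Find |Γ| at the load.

|Γ| ≈ 0.765

Γ = (Z_L − Z_0)/(Z_L + Z_0) = (-41.5 − j26.11)/(58.5 − j26.11)
|Γ| = 49/64.1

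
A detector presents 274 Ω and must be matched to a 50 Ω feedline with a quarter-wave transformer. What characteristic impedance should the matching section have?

Z_qwt ≈ 117 Ω

Z_qwt = √(Z_0·R_L) = √(50 × 274) = √13700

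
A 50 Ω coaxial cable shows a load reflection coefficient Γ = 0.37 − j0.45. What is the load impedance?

Z_L ≈ 55.1 − j75.1 Ω

Z_L = Z_0·(1 + Γ)/(1 − Γ) = 50·(1.37 − j0.45)/(0.63 + j0.45)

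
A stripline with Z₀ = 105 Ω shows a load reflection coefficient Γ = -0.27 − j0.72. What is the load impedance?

Z_L ≈ 20.1 − j70.9 Ω

Z_L = Z_0·(1 + Γ)/(1 − Γ) = 105·(0.73 − j0.72)/(1.27 + j0.72)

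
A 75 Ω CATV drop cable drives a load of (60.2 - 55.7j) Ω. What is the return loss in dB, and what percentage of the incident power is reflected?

RL ≈ 8.09 dB; 15.5% of incident power reflected

Γ = (-14.8 − j55.7)/(135.2 − j55.7), |Γ| = 0.394
RL = −20·log₁₀(0.394) = 8.09 dB
P_refl/P_inc = |Γ|² = 0.155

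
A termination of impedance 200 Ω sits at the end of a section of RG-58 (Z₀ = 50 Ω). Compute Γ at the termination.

Γ = (Z_L − Z_0)/(Z_L + Z_0) = (200 − 50)/(200 + 50) = 150/250

Γ = 0.6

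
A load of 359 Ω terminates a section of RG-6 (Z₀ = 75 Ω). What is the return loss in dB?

Γ = (359 − 75)/(359 + 75) = 0.654
RL = −20·log₁₀|Γ| = −20·log₁₀(0.654)

RL ≈ 3.68 dB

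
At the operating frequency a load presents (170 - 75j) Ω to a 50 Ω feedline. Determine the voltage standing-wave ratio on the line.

VSWR ≈ 4.11

Γ = (Z_L − Z_0)/(Z_L + Z_0) = (120 − j75)/(220 − j75)
|Γ| = 142/232 = 0.609
VSWR = (1 + |Γ|)/(1 − |Γ|) = 1.61/0.391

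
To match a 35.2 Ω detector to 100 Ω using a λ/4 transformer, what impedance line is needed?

Z_qwt = √(Z_0·R_L) = √(100 × 35.2) = √3520

Z_qwt ≈ 59.3 Ω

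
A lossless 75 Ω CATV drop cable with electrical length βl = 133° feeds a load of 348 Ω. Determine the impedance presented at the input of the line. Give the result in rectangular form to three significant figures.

Z_in ≈ 29 + j64.1 Ω

tan(βl) = tan(133°) = -1.07
Z_in = Z_0·(Z_L + jZ_0·tanβl)/(Z_0 + jZ_L·tanβl)
     = 75·(348 − j80.4)/(75 − j373)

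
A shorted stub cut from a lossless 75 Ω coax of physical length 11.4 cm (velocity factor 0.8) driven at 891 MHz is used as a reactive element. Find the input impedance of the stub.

Z_in ≈ −j39.3 Ω

λ = v/f = 0.8·c / 891 MHz = 0.269 m
βl = 2π·l/λ = 2π × 0.423 = 152°
tan(βl) = -0.524
For a shorted stub, Z_in = jZ_0·tan(βl)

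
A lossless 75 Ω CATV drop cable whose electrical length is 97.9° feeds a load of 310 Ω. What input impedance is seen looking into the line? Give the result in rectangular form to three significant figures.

tan(βl) = tan(97.9°) = -7.21
Z_in = Z_0·(Z_L + jZ_0·tanβl)/(Z_0 + jZ_L·tanβl)
     = 75·(310 − j540)/(75 − j2230)

Z_in ≈ 18.5 + j9.79 Ω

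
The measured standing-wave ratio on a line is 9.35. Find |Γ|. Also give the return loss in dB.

|Γ| ≈ 0.807; return loss ≈ 1.87 dB

|Γ| = (S − 1)/(S + 1) = (9.35 − 1)/(9.35 + 1) = 8.35/10.3
RL = −20·log₁₀|Γ| = −20·log₁₀(0.807)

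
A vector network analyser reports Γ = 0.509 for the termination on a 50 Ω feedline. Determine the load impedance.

Z_L ≈ 154 Ω

Z_L = Z_0·(1 + Γ)/(1 − Γ) = 50·(1.51)/(0.491)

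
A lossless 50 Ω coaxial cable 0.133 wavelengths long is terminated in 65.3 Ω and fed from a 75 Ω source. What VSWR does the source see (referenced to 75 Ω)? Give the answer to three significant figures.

βl = 2π × 0.133 = 47.9°
tan(βl) = 1.11
Z_in = Z_0·(Z_L + jZ_0·tanβl)/(Z_0 + jZ_L·tanβl) = 47 − j12.6 Ω
Γ_s = (Z_in − Z_s)/(Z_in + Z_s) = (-28 − j12.6)/(122 − j12.6), |Γ_s| = 0.25
VSWR = (1 + |Γ_s|)/(1 − |Γ_s|)

VSWR ≈ 1.67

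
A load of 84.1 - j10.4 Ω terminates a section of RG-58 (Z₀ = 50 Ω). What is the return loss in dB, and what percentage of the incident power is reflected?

RL ≈ 11.5 dB; 7.03% of incident power reflected

Γ = (34.1 − j10.4)/(134.1 − j10.4), |Γ| = 0.265
RL = −20·log₁₀(0.265) = 11.5 dB
P_refl/P_inc = |Γ|² = 0.0703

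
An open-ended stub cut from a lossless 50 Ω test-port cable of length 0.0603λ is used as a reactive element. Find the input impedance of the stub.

Z_in ≈ −j126 Ω

βl = 2π × 0.0603 = 21.7°
tan(βl) = 0.398
For an open-ended stub, Z_in = −jZ_0·cot(βl) = −jZ_0/tan(βl)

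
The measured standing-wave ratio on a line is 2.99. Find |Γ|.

|Γ| ≈ 0.499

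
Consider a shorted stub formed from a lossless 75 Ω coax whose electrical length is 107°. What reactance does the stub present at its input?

tan(βl) = -3.27
For a shorted stub, Z_in = jZ_0·tan(βl)

X_in ≈ -245 Ω (capacitive)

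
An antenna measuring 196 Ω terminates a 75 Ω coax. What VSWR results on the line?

For a purely resistive load, VSWR = R_L/Z_0 or Z_0/R_L (whichever > 1) = 196/75

VSWR ≈ 2.61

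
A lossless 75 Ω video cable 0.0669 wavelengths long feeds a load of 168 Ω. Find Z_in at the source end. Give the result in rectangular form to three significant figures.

βl = 2π × 0.0669 = 24.1°
tan(βl) = tan(24.1°) = 0.447
Z_in = Z_0·(Z_L + jZ_0·tanβl)/(Z_0 + jZ_L·tanβl)
     = 75·(168 + j33.5)/(75 + j75.1)

Z_in ≈ 101 − j67.3 Ω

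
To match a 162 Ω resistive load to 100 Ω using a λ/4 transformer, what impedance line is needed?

Z_qwt ≈ 127 Ω

Z_qwt = √(Z_0·R_L) = √(100 × 162) = √16200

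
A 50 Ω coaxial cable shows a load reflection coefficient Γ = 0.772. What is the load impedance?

Z_L = Z_0·(1 + Γ)/(1 − Γ) = 50·(1.77)/(0.228)

Z_L ≈ 389 Ω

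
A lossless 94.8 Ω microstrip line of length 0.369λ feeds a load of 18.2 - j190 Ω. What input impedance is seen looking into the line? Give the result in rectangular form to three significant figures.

Z_in ≈ 28.3 + j247 Ω

βl = 2π × 0.369 = 133°
tan(βl) = tan(133°) = -1.08
Z_in = Z_0·(Z_L + jZ_0·tanβl)/(Z_0 + jZ_L·tanβl)
     = 94.8·(18.2 − j292)/(-110 − j19.6)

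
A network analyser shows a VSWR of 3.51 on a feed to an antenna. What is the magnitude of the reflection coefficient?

|Γ| ≈ 0.557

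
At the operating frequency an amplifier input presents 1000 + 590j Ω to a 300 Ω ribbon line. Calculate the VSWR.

VSWR ≈ 4.58

Γ = (Z_L − Z_0)/(Z_L + Z_0) = (700 + j590)/(1300 + j590)
|Γ| = 915/1430 = 0.641
VSWR = (1 + |Γ|)/(1 − |Γ|) = 1.64/0.359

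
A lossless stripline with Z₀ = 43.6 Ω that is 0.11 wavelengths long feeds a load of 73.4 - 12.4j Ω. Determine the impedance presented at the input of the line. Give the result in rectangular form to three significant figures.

βl = 2π × 0.11 = 39.6°
tan(βl) = tan(39.6°) = 0.827
Z_in = Z_0·(Z_L + jZ_0·tanβl)/(Z_0 + jZ_L·tanβl)
     = 43.6·(73.4 + j23.7)/(53.9 + j60.7)

Z_in ≈ 35.7 − j21.1 Ω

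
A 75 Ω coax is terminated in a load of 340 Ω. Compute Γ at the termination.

Γ = (Z_L − Z_0)/(Z_L + Z_0) = (340 − 75)/(340 + 75) = 265/415

Γ = 0.639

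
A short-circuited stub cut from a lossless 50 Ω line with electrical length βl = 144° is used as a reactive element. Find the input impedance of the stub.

tan(βl) = -0.727
For a short-circuited stub, Z_in = jZ_0·tan(βl)

Z_in ≈ −j36.3 Ω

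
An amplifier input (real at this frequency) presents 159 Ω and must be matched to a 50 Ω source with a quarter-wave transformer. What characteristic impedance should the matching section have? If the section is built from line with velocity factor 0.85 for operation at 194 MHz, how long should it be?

Z_qwt ≈ 89.2 Ω; length ≈ 32.9 cm

Z_qwt = √(Z_0·R_L) = √(50 × 159) = √7950
λ = 0.85·c/f = 1.31 m, so l = λ/4 = 0.329 m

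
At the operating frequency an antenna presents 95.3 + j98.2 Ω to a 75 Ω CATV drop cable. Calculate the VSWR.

Γ = (Z_L − Z_0)/(Z_L + Z_0) = (20.3 + j98.2)/(170.3 + j98.2)
|Γ| = 100/197 = 0.51
VSWR = (1 + |Γ|)/(1 − |Γ|) = 1.51/0.49

VSWR ≈ 3.08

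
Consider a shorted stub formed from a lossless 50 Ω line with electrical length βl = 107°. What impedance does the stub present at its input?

tan(βl) = -3.27
For a shorted stub, Z_in = jZ_0·tan(βl)

Z_in ≈ −j164 Ω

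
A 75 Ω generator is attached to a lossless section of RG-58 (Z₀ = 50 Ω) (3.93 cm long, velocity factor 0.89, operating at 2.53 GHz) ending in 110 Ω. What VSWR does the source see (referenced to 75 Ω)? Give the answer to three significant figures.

VSWR ≈ 2.5

λ = v/f = 0.89·c / 2.53 GHz = 0.106 m
βl = 2π·l/λ = 2π × 0.372 = 134°
tan(βl) = -1.03
Z_in = Z_0·(Z_L + jZ_0·tanβl)/(Z_0 + jZ_L·tanβl) = 36.9 + j32.2 Ω
Γ_s = (Z_in − Z_s)/(Z_in + Z_s) = (-38.1 + j32.2)/(112 + j32.2), |Γ_s| = 0.428
VSWR = (1 + |Γ_s|)/(1 − |Γ_s|)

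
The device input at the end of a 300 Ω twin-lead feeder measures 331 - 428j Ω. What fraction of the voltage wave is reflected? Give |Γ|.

|Γ| ≈ 0.563

Γ = (Z_L − Z_0)/(Z_L + Z_0) = (31 − j428)/(631 − j428)
|Γ| = 429/762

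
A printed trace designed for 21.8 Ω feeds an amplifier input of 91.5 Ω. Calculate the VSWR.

Γ = (91.5 − 21.8)/(91.5 + 21.8) = 0.615
VSWR = (1 + 0.615)/(1 − 0.615)

VSWR ≈ 4.2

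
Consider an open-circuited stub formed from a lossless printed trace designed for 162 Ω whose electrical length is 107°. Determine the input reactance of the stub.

X_in ≈ 49.5 Ω (inductive)

tan(βl) = -3.27
For an open-circuited stub, Z_in = −jZ_0·cot(βl) = −jZ_0/tan(βl)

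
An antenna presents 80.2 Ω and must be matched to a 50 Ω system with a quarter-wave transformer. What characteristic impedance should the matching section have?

Z_qwt ≈ 63.3 Ω

Z_qwt = √(Z_0·R_L) = √(50 × 80.2) = √4010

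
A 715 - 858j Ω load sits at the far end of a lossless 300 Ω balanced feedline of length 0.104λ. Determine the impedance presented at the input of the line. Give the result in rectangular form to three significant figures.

Z_in ≈ 84 − j245 Ω

βl = 2π × 0.104 = 37.4°
tan(βl) = tan(37.4°) = 0.766
Z_in = Z_0·(Z_L + jZ_0·tanβl)/(Z_0 + jZ_L·tanβl)
     = 300·(715 − j628)/(957 + j547)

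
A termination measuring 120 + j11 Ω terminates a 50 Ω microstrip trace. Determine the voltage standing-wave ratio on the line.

Γ = (Z_L − Z_0)/(Z_L + Z_0) = (70 + j11)/(170 + j11)
|Γ| = 70.9/170 = 0.416
VSWR = (1 + |Γ|)/(1 − |Γ|) = 1.42/0.584

VSWR ≈ 2.42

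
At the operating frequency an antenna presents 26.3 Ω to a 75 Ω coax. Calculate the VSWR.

Γ = (26.3 − 75)/(26.3 + 75) = -0.481
VSWR = (1 + 0.481)/(1 − 0.481)

VSWR ≈ 2.85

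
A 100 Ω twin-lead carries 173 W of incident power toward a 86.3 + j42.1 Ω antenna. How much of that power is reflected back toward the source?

|Γ| = |(-13.7 + j42.1)/(186.3 + j42.1)| = 0.232
|Γ|² = 0.0537
P_refl = |Γ|²·P_inc = 9.3 W, P_del = (1 − |Γ|²)·P_inc = 164 W

P_reflected ≈ 9.3 W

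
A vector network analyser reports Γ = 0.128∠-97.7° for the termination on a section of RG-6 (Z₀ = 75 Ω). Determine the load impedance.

Z_L = Z_0·(1 + Γ)/(1 − Γ) = 75·(0.983 − j0.127)/(1.02 + j0.127)

Z_L ≈ 70.2 − j18.1 Ω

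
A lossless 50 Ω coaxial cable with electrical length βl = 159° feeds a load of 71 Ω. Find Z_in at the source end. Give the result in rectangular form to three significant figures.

Z_in ≈ 62.8 + j15 Ω

tan(βl) = tan(159°) = -0.384
Z_in = Z_0·(Z_L + jZ_0·tanβl)/(Z_0 + jZ_L·tanβl)
     = 50·(71 − j19.2)/(50 − j27.3)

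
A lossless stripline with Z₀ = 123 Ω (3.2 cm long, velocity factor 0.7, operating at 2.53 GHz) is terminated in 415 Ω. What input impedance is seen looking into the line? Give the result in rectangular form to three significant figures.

Z_in ≈ 75.4 + j115 Ω

λ = v/f = 0.7·c / 2.53 GHz = 0.083 m
βl = 2π·l/λ = 2π × 0.386 = 139°
tan(βl) = tan(139°) = -0.876
Z_in = Z_0·(Z_L + jZ_0·tanβl)/(Z_0 + jZ_L·tanβl)
     = 123·(415 − j108)/(123 − j363)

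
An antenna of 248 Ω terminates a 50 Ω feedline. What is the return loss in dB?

Γ = (248 − 50)/(248 + 50) = 0.664
RL = −20·log₁₀|Γ| = −20·log₁₀(0.664)

RL ≈ 3.55 dB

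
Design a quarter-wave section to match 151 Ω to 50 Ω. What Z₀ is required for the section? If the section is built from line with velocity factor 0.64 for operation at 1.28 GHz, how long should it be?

Z_qwt = √(Z_0·R_L) = √(50 × 151) = √7550
λ = 0.64·c/f = 0.15 m, so l = λ/4 = 0.0375 m

Z_qwt ≈ 86.9 Ω; length ≈ 3.75 cm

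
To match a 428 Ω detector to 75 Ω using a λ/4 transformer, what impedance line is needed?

Z_qwt ≈ 179 Ω

Z_qwt = √(Z_0·R_L) = √(75 × 428) = √32100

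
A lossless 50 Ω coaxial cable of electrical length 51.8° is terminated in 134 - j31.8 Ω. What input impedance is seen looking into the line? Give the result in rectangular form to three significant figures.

Z_in ≈ 23.6 − j26.8 Ω

tan(βl) = tan(51.8°) = 1.27
Z_in = Z_0·(Z_L + jZ_0·tanβl)/(Z_0 + jZ_L·tanβl)
     = 50·(134 + j31.7)/(90.4 + j170)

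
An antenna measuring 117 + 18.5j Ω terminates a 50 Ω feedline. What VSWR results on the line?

Γ = (Z_L − Z_0)/(Z_L + Z_0) = (67 + j18.5)/(167 + j18.5)
|Γ| = 69.5/168 = 0.414
VSWR = (1 + |Γ|)/(1 − |Γ|) = 1.41/0.586

VSWR ≈ 2.41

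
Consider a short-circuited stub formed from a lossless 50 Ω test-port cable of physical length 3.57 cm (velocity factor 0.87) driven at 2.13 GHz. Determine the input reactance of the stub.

X_in ≈ -188 Ω (capacitive)

λ = v/f = 0.87·c / 2.13 GHz = 0.123 m
βl = 2π·l/λ = 2π × 0.291 = 105°
tan(βl) = -3.76
For a short-circuited stub, Z_in = jZ_0·tan(βl)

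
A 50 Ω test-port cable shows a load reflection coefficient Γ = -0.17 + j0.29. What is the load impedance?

Z_L ≈ 30.5 + j20 Ω

Z_L = Z_0·(1 + Γ)/(1 − Γ) = 50·(0.83 + j0.29)/(1.17 − j0.29)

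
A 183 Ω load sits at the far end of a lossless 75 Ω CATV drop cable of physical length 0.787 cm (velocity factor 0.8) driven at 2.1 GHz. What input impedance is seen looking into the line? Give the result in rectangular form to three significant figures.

Z_in ≈ 97.8 − j75.6 Ω

λ = v/f = 0.8·c / 2.1 GHz = 0.114 m
βl = 2π·l/λ = 2π × 0.0689 = 24.8°
tan(βl) = tan(24.8°) = 0.462
Z_in = Z_0·(Z_L + jZ_0·tanβl)/(Z_0 + jZ_L·tanβl)
     = 75·(183 + j34.6)/(75 + j84.5)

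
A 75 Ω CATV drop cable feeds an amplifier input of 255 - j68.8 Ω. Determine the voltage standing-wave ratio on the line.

VSWR ≈ 3.67

Γ = (Z_L − Z_0)/(Z_L + Z_0) = (180 − j68.8)/(330 − j68.8)
|Γ| = 193/337 = 0.572
VSWR = (1 + |Γ|)/(1 − |Γ|) = 1.57/0.428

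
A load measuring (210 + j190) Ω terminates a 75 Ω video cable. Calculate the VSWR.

Γ = (Z_L − Z_0)/(Z_L + Z_0) = (135 + j190)/(285 + j190)
|Γ| = 233/343 = 0.68
VSWR = (1 + |Γ|)/(1 − |Γ|) = 1.68/0.32

VSWR ≈ 5.26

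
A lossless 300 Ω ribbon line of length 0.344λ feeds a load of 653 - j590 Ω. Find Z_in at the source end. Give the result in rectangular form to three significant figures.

βl = 2π × 0.344 = 124°
tan(βl) = tan(124°) = -1.49
Z_in = Z_0·(Z_L + jZ_0·tanβl)/(Z_0 + jZ_L·tanβl)
     = 300·(653 − j1040)/(-580 − j974)

Z_in ≈ 147 + j289 Ω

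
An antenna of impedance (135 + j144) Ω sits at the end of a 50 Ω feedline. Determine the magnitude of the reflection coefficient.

Γ = (Z_L − Z_0)/(Z_L + Z_0) = (85 + j144)/(185 + j144)
|Γ| = 167/234

|Γ| ≈ 0.713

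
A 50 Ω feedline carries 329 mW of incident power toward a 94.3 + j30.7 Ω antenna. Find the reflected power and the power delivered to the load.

|Γ| = |(44.3 + j30.7)/(144.3 + j30.7)| = 0.365
|Γ|² = 0.133
P_refl = |Γ|²·P_inc = 43.9 mW, P_del = (1 − |Γ|²)·P_inc = 285 mW

P_reflected ≈ 43.9 mW; P_delivered ≈ 285 mW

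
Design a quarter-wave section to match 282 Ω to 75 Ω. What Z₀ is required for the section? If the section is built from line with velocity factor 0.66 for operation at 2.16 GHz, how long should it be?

Z_qwt ≈ 145 Ω; length ≈ 2.29 cm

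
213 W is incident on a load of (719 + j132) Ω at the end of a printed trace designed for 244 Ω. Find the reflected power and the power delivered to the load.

|Γ| = |(475 + j132)/(963 + j132)| = 0.507
|Γ|² = 0.257
P_refl = |Γ|²·P_inc = 54.8 W, P_del = (1 − |Γ|²)·P_inc = 158 W

P_reflected ≈ 54.8 W; P_delivered ≈ 158 W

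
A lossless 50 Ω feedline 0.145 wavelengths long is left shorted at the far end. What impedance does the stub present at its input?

Z_in ≈ +j64.5 Ω

βl = 2π × 0.145 = 52.2°
tan(βl) = 1.29
For a shorted stub, Z_in = jZ_0·tan(βl)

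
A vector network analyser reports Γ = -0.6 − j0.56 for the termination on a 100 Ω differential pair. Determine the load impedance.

Z_L ≈ 11.4 − j39 Ω

Z_L = Z_0·(1 + Γ)/(1 − Γ) = 100·(0.4 − j0.56)/(1.6 + j0.56)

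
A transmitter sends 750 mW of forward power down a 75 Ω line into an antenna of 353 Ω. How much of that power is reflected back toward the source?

P_reflected ≈ 316 mW

Γ = (353 − 75)/(353 + 75) = 0.65
|Γ|² = 0.422
P_refl = |Γ|²·P_inc = 316 mW, P_del = (1 − |Γ|²)·P_inc = 434 mW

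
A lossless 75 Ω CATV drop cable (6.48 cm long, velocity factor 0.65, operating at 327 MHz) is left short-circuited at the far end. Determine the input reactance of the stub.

λ = v/f = 0.65·c / 327 MHz = 0.596 m
βl = 2π·l/λ = 2π × 0.109 = 39.1°
tan(βl) = 0.813
For a short-circuited stub, Z_in = jZ_0·tan(βl)

X_in ≈ 61 Ω (inductive)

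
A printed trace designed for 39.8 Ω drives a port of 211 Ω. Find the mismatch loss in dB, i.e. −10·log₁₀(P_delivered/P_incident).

mismatch loss ≈ 2.72 dB

Γ = (211 − 39.8)/(211 + 39.8) = 0.683
|Γ|² = 0.466, so P_del/P_inc = 1 − |Γ|² = 0.534
ML = −10·log₁₀(1 − |Γ|²)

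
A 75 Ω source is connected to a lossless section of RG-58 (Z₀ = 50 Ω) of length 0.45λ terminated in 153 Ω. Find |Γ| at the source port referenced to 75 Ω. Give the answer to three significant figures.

βl = 2π × 0.45 = 162°
tan(βl) = -0.325
Z_in = Z_0·(Z_L + jZ_0·tanβl)/(Z_0 + jZ_L·tanβl) = 85.1 + j68.3 Ω
Γ_s = (Z_in − Z_s)/(Z_in + Z_s) = (10.1 + j68.3)/(160 + j68.3), |Γ_s| = 0.397

|Γ| ≈ 0.397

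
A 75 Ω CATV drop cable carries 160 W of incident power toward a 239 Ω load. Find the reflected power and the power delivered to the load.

P_reflected ≈ 43.6 W; P_delivered ≈ 116 W

Γ = (239 − 75)/(239 + 75) = 0.522
|Γ|² = 0.273
P_refl = |Γ|²·P_inc = 43.6 W, P_del = (1 − |Γ|²)·P_inc = 116 W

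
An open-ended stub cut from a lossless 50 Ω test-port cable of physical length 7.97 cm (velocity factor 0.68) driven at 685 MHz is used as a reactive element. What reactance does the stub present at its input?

λ = v/f = 0.68·c / 685 MHz = 0.298 m
βl = 2π·l/λ = 2π × 0.268 = 96.3°
tan(βl) = -9
For an open-ended stub, Z_in = −jZ_0·cot(βl) = −jZ_0/tan(βl)

X_in ≈ 5.56 Ω (inductive)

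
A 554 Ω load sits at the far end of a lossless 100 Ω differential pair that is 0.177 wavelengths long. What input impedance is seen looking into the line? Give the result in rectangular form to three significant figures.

βl = 2π × 0.177 = 63.7°
tan(βl) = tan(63.7°) = 2.03
Z_in = Z_0·(Z_L + jZ_0·tanβl)/(Z_0 + jZ_L·tanβl)
     = 100·(554 + j203)/(100 + j1120)

Z_in ≈ 22.3 − j47.4 Ω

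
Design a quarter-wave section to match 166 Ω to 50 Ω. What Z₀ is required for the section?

Z_qwt = √(Z_0·R_L) = √(50 × 166) = √8300

Z_qwt ≈ 91.1 Ω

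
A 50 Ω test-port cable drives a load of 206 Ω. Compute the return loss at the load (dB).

Γ = (206 − 50)/(206 + 50) = 0.609
RL = −20·log₁₀|Γ| = −20·log₁₀(0.609)

RL ≈ 4.3 dB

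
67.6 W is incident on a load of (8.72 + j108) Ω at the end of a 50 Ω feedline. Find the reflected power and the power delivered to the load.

|Γ| = |(-41.28 + j108)/(58.72 + j108)| = 0.941
|Γ|² = 0.885
P_refl = |Γ|²·P_inc = 59.8 W, P_del = (1 − |Γ|²)·P_inc = 7.8 W

P_reflected ≈ 59.8 W; P_delivered ≈ 7.8 W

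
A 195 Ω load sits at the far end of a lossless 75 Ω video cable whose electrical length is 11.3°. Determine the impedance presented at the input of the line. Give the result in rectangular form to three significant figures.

Z_in ≈ 160 − j68 Ω

tan(βl) = tan(11.3°) = 0.2
Z_in = Z_0·(Z_L + jZ_0·tanβl)/(Z_0 + jZ_L·tanβl)
     = 75·(195 + j15)/(75 + j39)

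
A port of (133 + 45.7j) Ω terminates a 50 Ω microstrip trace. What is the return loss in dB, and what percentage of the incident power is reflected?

Γ = (83 + j45.7)/(183 + j45.7), |Γ| = 0.502
RL = −20·log₁₀(0.502) = 5.98 dB
P_refl/P_inc = |Γ|² = 0.252

RL ≈ 5.98 dB; 25.2% of incident power reflected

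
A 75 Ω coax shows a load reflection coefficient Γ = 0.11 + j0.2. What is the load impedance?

Z_L ≈ 85.4 + j36.1 Ω

Z_L = Z_0·(1 + Γ)/(1 − Γ) = 75·(1.11 + j0.2)/(0.89 − j0.2)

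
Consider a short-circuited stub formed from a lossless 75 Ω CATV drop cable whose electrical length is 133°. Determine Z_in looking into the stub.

tan(βl) = -1.07
For a short-circuited stub, Z_in = jZ_0·tan(βl)

Z_in ≈ −j80.4 Ω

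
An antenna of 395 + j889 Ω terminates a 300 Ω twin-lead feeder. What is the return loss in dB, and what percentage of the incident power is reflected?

Γ = (95 + j889)/(695 + j889), |Γ| = 0.792
RL = −20·log₁₀(0.792) = 2.02 dB
P_refl/P_inc = |Γ|² = 0.628

RL ≈ 2.02 dB; 62.8% of incident power reflected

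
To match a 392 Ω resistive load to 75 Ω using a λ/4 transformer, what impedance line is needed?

Z_qwt ≈ 171 Ω

Z_qwt = √(Z_0·R_L) = √(75 × 392) = √29400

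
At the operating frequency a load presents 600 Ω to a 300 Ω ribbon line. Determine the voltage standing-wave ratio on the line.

Γ = (600 − 300)/(600 + 300) = 0.333
VSWR = (1 + 0.333)/(1 − 0.333)

VSWR ≈ 2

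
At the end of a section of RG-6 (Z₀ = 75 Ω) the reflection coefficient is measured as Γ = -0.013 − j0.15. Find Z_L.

Z_L = Z_0·(1 + Γ)/(1 − Γ) = 75·(0.987 − j0.15)/(1.01 + j0.15)

Z_L ≈ 69.9 − j21.5 Ω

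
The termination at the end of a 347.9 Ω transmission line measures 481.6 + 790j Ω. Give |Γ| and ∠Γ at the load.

Γ = (Z_L − Z_0)/(Z_L + Z_0) = (133.7 + j790)/(829.5 + j790)
|Γ| = 801/1150 = 0.699

Γ ≈ 0.699 ∠ 36.8°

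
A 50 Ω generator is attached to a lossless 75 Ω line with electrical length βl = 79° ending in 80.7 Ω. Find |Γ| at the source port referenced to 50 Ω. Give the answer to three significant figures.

tan(βl) = 5.14
Z_in = Z_0·(Z_L + jZ_0·tanβl)/(Z_0 + jZ_L·tanβl) = 70.1 − j1.92 Ω
Γ_s = (Z_in − Z_s)/(Z_in + Z_s) = (20.1 − j1.92)/(120 − j1.92), |Γ_s| = 0.168

|Γ| ≈ 0.168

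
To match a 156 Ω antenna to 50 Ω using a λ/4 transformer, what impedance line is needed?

Z_qwt = √(Z_0·R_L) = √(50 × 156) = √7800

Z_qwt ≈ 88.3 Ω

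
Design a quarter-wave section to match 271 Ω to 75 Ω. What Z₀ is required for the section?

Z_qwt = √(Z_0·R_L) = √(75 × 271) = √20320

Z_qwt ≈ 143 Ω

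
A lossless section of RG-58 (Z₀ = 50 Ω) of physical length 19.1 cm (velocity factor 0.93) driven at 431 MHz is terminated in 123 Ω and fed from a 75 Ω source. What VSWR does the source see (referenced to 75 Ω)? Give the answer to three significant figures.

λ = v/f = 0.93·c / 431 MHz = 0.647 m
βl = 2π·l/λ = 2π × 0.295 = 106°
tan(βl) = -3.44
Z_in = Z_0·(Z_L + jZ_0·tanβl)/(Z_0 + jZ_L·tanβl) = 21.7 + j12 Ω
Γ_s = (Z_in − Z_s)/(Z_in + Z_s) = (-53.3 + j12)/(96.7 + j12), |Γ_s| = 0.56
VSWR = (1 + |Γ_s|)/(1 − |Γ_s|)

VSWR ≈ 3.55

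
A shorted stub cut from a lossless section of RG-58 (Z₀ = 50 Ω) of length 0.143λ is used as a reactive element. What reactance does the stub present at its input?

X_in ≈ 62.8 Ω (inductive)

βl = 2π × 0.143 = 51.5°
tan(βl) = 1.26
For a shorted stub, Z_in = jZ_0·tan(βl)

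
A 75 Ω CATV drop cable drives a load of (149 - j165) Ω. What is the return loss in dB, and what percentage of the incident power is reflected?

RL ≈ 3.74 dB; 42.2% of incident power reflected

Γ = (74 − j165)/(224 − j165), |Γ| = 0.65
RL = −20·log₁₀(0.65) = 3.74 dB
P_refl/P_inc = |Γ|² = 0.422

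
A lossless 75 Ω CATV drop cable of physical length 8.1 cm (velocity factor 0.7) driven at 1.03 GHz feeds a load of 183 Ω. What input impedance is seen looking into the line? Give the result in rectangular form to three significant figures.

λ = v/f = 0.7·c / 1.03 GHz = 0.204 m
βl = 2π·l/λ = 2π × 0.397 = 143°
tan(βl) = tan(143°) = -0.753
Z_in = Z_0·(Z_L + jZ_0·tanβl)/(Z_0 + jZ_L·tanβl)
     = 75·(183 − j56.5)/(75 − j138)

Z_in ≈ 65.5 + j63.9 Ω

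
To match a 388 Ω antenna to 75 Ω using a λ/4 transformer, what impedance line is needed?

Z_qwt ≈ 171 Ω

Z_qwt = √(Z_0·R_L) = √(75 × 388) = √29100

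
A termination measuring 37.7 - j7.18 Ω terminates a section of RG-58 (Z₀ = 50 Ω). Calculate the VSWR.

VSWR ≈ 1.39

Γ = (Z_L − Z_0)/(Z_L + Z_0) = (-12.3 − j7.18)/(87.7 − j7.18)
|Γ| = 14.2/88 = 0.162
VSWR = (1 + |Γ|)/(1 − |Γ|) = 1.16/0.838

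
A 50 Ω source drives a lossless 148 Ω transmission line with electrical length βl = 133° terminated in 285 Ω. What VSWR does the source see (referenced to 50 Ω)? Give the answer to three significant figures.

tan(βl) = -1.07
Z_in = Z_0·(Z_L + jZ_0·tanβl)/(Z_0 + jZ_L·tanβl) = 116 + j81.6 Ω
Γ_s = (Z_in − Z_s)/(Z_in + Z_s) = (66.4 + j81.6)/(166 + j81.6), |Γ_s| = 0.568
VSWR = (1 + |Γ_s|)/(1 − |Γ_s|)

VSWR ≈ 3.63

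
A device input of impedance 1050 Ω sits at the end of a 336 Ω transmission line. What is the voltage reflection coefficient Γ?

Γ = (Z_L − Z_0)/(Z_L + Z_0) = (1050 − 336)/(1050 + 336) = 714/1386

Γ = 0.515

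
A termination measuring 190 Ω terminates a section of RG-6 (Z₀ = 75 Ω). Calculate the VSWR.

VSWR ≈ 2.53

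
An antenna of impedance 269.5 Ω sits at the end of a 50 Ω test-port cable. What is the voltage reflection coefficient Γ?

Γ = (Z_L − Z_0)/(Z_L + Z_0) = (269.5 − 50)/(269.5 + 50) = 219.5/319.5

Γ = 0.687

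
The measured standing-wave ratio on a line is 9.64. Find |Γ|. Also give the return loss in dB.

|Γ| = (S − 1)/(S + 1) = (9.64 − 1)/(9.64 + 1) = 8.64/10.6
RL = −20·log₁₀|Γ| = −20·log₁₀(0.812)

|Γ| ≈ 0.812; return loss ≈ 1.81 dB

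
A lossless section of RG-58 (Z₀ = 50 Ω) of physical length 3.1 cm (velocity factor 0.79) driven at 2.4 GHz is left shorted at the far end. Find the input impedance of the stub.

λ = v/f = 0.79·c / 2.4 GHz = 0.0988 m
βl = 2π·l/λ = 2π × 0.314 = 113°
tan(βl) = -2.35
For a shorted stub, Z_in = jZ_0·tan(βl)

Z_in ≈ −j118 Ω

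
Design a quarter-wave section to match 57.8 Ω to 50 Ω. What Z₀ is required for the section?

Z_qwt = √(Z_0·R_L) = √(50 × 57.8) = √2890

Z_qwt ≈ 53.8 Ω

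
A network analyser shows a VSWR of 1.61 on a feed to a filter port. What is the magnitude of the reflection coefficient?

|Γ| ≈ 0.234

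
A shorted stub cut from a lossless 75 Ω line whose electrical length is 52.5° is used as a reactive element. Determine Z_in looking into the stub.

tan(βl) = 1.3
For a shorted stub, Z_in = jZ_0·tan(βl)

Z_in ≈ +j97.7 Ω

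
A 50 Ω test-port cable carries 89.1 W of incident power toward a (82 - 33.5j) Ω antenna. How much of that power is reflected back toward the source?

|Γ| = |(32 − j33.5)/(132 − j33.5)| = 0.34
|Γ|² = 0.116
P_refl = |Γ|²·P_inc = 10.3 W, P_del = (1 − |Γ|²)·P_inc = 78.8 W

P_reflected ≈ 10.3 W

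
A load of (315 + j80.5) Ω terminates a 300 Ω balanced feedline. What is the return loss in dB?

Γ = (15 + j80.5)/(615 + j80.5), |Γ| = 0.132
RL = −20·log₁₀|Γ| = −20·log₁₀(0.132)

RL ≈ 17.6 dB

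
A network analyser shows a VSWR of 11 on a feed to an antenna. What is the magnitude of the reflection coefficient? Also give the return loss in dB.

|Γ| ≈ 0.833; return loss ≈ 1.58 dB

|Γ| = (S − 1)/(S + 1) = (11 − 1)/(11 + 1) = 10/12
RL = −20·log₁₀|Γ| = −20·log₁₀(0.833)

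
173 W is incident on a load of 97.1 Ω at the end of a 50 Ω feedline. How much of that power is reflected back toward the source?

Γ = (97.1 − 50)/(97.1 + 50) = 0.32
|Γ|² = 0.103
P_refl = |Γ|²·P_inc = 17.7 W, P_del = (1 − |Γ|²)·P_inc = 155 W

P_reflected ≈ 17.7 W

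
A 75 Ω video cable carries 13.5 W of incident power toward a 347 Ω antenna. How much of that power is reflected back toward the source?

P_reflected ≈ 5.61 W

Γ = (347 − 75)/(347 + 75) = 0.645
|Γ|² = 0.415
P_refl = |Γ|²·P_inc = 5.61 W, P_del = (1 − |Γ|²)·P_inc = 7.89 W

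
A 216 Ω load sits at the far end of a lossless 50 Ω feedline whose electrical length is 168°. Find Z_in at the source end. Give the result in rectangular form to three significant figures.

tan(βl) = tan(168°) = -0.213
Z_in = Z_0·(Z_L + jZ_0·tanβl)/(Z_0 + jZ_L·tanβl)
     = 50·(216 − j10.6)/(50 − j45.9)

Z_in ≈ 122 + j102 Ω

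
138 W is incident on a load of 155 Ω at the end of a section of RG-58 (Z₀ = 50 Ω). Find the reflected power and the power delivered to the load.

Γ = (155 − 50)/(155 + 50) = 0.512
|Γ|² = 0.262
P_refl = |Γ|²·P_inc = 36.2 W, P_del = (1 − |Γ|²)·P_inc = 102 W

P_reflected ≈ 36.2 W; P_delivered ≈ 102 W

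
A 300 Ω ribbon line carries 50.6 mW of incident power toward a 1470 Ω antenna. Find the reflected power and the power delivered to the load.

Γ = (1470 − 300)/(1470 + 300) = 0.661
|Γ|² = 0.437
P_refl = |Γ|²·P_inc = 22.1 mW, P_del = (1 − |Γ|²)·P_inc = 28.5 mW

P_reflected ≈ 22.1 mW; P_delivered ≈ 28.5 mW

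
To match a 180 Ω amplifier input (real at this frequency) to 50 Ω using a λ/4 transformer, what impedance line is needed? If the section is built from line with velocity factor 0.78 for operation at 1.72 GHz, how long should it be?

Z_qwt ≈ 94.9 Ω; length ≈ 3.4 cm

Z_qwt = √(Z_0·R_L) = √(50 × 180) = √9000
λ = 0.78·c/f = 0.136 m, so l = λ/4 = 0.034 m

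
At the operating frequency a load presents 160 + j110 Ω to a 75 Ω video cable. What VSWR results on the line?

Γ = (Z_L − Z_0)/(Z_L + Z_0) = (85 + j110)/(235 + j110)
|Γ| = 139/259 = 0.536
VSWR = (1 + |Γ|)/(1 − |Γ|) = 1.54/0.464

VSWR ≈ 3.31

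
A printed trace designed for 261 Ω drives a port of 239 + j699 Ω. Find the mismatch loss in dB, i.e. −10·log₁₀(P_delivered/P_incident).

Γ = (-22 + j699)/(500 + j699), |Γ| = 0.814
|Γ|² = 0.662, so P_del/P_inc = 1 − |Γ|² = 0.338
ML = −10·log₁₀(1 − |Γ|²)

mismatch loss ≈ 4.71 dB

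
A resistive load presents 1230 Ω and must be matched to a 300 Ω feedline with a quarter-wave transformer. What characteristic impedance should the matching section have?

Z_qwt ≈ 607 Ω

Z_qwt = √(Z_0·R_L) = √(300 × 1230) = √369000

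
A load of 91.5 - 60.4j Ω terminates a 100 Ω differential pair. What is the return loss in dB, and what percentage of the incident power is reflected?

Γ = (-8.5 − j60.4)/(191.5 − j60.4), |Γ| = 0.304
RL = −20·log₁₀(0.304) = 10.3 dB
P_refl/P_inc = |Γ|² = 0.0923

RL ≈ 10.3 dB; 9.23% of incident power reflected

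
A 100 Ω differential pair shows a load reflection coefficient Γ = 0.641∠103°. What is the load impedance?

Z_L = Z_0·(1 + Γ)/(1 − Γ) = 100·(0.856 + j0.625)/(1.14 − j0.625)

Z_L ≈ 34.7 + j73.5 Ω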